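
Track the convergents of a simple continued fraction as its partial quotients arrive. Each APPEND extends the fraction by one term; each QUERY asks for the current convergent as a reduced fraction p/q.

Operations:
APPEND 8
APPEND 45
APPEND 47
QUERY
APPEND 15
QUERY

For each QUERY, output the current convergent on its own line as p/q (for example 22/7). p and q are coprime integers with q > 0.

16975/2116
254986/31785

APPEND 8: p_0 = 8·1 + 0 = 8, q_0 = 8·0 + 1 = 1 → 8/1
APPEND 45: p_1 = 45·8 + 1 = 361, q_1 = 45·1 + 0 = 45 → 361/45
APPEND 47: p_2 = 47·361 + 8 = 16975, q_2 = 47·45 + 1 = 2116 → 16975/2116
APPEND 15: p_3 = 15·16975 + 361 = 254986, q_3 = 15·2116 + 45 = 31785 → 254986/31785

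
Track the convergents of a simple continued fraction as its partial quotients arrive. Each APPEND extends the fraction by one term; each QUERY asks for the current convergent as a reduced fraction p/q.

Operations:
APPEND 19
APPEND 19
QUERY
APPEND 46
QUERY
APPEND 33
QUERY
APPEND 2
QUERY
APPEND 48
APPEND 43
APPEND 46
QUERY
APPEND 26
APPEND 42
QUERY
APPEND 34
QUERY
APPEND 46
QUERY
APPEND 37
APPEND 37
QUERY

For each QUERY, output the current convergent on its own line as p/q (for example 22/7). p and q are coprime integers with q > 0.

362/19
16671/875
550505/28894
1117681/58663
107311616273/5632395420
117389527271549/6161348218614
3994036360938744/209632404095333
183843062130453773/9649251936603932
252012774464076402538/13227231552098914161

APPEND 19: p_0 = 19·1 + 0 = 19, q_0 = 19·0 + 1 = 1 → 19/1
APPEND 19: p_1 = 19·19 + 1 = 362, q_1 = 19·1 + 0 = 19 → 362/19
APPEND 46: p_2 = 46·362 + 19 = 16671, q_2 = 46·19 + 1 = 875 → 16671/875
APPEND 33: p_3 = 33·16671 + 362 = 550505, q_3 = 33·875 + 19 = 28894 → 550505/28894
APPEND 2: p_4 = 2·550505 + 16671 = 1117681, q_4 = 2·28894 + 875 = 58663 → 1117681/58663
APPEND 48: p_5 = 48·1117681 + 550505 = 54199193, q_5 = 48·58663 + 28894 = 2844718 → 54199193/2844718
APPEND 43: p_6 = 43·54199193 + 1117681 = 2331682980, q_6 = 43·2844718 + 58663 = 122381537 → 2331682980/122381537
APPEND 46: p_7 = 46·2331682980 + 54199193 = 107311616273, q_7 = 46·122381537 + 2844718 = 5632395420 → 107311616273/5632395420
APPEND 26: p_8 = 26·107311616273 + 2331682980 = 2792433706078, q_8 = 26·5632395420 + 122381537 = 146564662457 → 2792433706078/146564662457
APPEND 42: p_9 = 42·2792433706078 + 107311616273 = 117389527271549, q_9 = 42·146564662457 + 5632395420 = 6161348218614 → 117389527271549/6161348218614
APPEND 34: p_10 = 34·117389527271549 + 2792433706078 = 3994036360938744, q_10 = 34·6161348218614 + 146564662457 = 209632404095333 → 3994036360938744/209632404095333
APPEND 46: p_11 = 46·3994036360938744 + 117389527271549 = 183843062130453773, q_11 = 46·209632404095333 + 6161348218614 = 9649251936603932 → 183843062130453773/9649251936603932
APPEND 37: p_12 = 37·183843062130453773 + 3994036360938744 = 6806187335187728345, q_12 = 37·9649251936603932 + 209632404095333 = 357231954058440817 → 6806187335187728345/357231954058440817
APPEND 37: p_13 = 37·6806187335187728345 + 183843062130453773 = 252012774464076402538, q_13 = 37·357231954058440817 + 9649251936603932 = 13227231552098914161 → 252012774464076402538/13227231552098914161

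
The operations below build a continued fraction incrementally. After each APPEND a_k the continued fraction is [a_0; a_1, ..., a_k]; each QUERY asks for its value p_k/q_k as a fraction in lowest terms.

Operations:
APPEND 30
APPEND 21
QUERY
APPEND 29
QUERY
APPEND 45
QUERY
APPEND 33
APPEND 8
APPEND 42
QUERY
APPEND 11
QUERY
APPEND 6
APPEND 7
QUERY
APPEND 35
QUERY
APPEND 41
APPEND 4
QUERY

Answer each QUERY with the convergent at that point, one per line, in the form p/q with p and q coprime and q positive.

APPEND 30: p_0 = 30·1 + 0 = 30, q_0 = 30·0 + 1 = 1 → 30/1
APPEND 21: p_1 = 21·30 + 1 = 631, q_1 = 21·1 + 0 = 21 → 631/21
APPEND 29: p_2 = 29·631 + 30 = 18329, q_2 = 29·21 + 1 = 610 → 18329/610
APPEND 45: p_3 = 45·18329 + 631 = 825436, q_3 = 45·610 + 21 = 27471 → 825436/27471
APPEND 33: p_4 = 33·825436 + 18329 = 27257717, q_4 = 33·27471 + 610 = 907153 → 27257717/907153
APPEND 8: p_5 = 8·27257717 + 825436 = 218887172, q_5 = 8·907153 + 27471 = 7284695 → 218887172/7284695
APPEND 42: p_6 = 42·218887172 + 27257717 = 9220518941, q_6 = 42·7284695 + 907153 = 306864343 → 9220518941/306864343
APPEND 11: p_7 = 11·9220518941 + 218887172 = 101644595523, q_7 = 11·306864343 + 7284695 = 3382792468 → 101644595523/3382792468
APPEND 6: p_8 = 6·101644595523 + 9220518941 = 619088092079, q_8 = 6·3382792468 + 306864343 = 20603619151 → 619088092079/20603619151
APPEND 7: p_9 = 7·619088092079 + 101644595523 = 4435261240076, q_9 = 7·20603619151 + 3382792468 = 147608126525 → 4435261240076/147608126525
APPEND 35: p_10 = 35·4435261240076 + 619088092079 = 155853231494739, q_10 = 35·147608126525 + 20603619151 = 5186888047526 → 155853231494739/5186888047526
APPEND 41: p_11 = 41·155853231494739 + 4435261240076 = 6394417752524375, q_11 = 41·5186888047526 + 147608126525 = 212810018075091 → 6394417752524375/212810018075091
APPEND 4: p_12 = 4·6394417752524375 + 155853231494739 = 25733524241592239, q_12 = 4·212810018075091 + 5186888047526 = 856426960347890 → 25733524241592239/856426960347890

631/21
18329/610
825436/27471
9220518941/306864343
101644595523/3382792468
4435261240076/147608126525
155853231494739/5186888047526
25733524241592239/856426960347890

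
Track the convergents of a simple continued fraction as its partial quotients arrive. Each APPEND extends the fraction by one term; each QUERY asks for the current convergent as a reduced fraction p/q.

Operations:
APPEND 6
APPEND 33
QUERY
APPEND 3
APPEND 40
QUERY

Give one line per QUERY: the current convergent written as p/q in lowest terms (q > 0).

199/33
24319/4033

APPEND 6: p_0 = 6·1 + 0 = 6, q_0 = 6·0 + 1 = 1 → 6/1
APPEND 33: p_1 = 33·6 + 1 = 199, q_1 = 33·1 + 0 = 33 → 199/33
APPEND 3: p_2 = 3·199 + 6 = 603, q_2 = 3·33 + 1 = 100 → 603/100
APPEND 40: p_3 = 40·603 + 199 = 24319, q_3 = 40·100 + 33 = 4033 → 24319/4033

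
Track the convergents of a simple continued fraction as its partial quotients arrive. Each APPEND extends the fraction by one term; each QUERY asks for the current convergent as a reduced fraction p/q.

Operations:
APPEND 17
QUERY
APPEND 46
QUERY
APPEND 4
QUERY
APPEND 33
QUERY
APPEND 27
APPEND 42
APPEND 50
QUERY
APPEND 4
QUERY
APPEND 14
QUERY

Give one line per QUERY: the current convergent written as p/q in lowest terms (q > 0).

17/1
783/46
3149/185
104700/6151
5951167949/349624012
23923638554/1405485203
340882107705/20026416854

APPEND 17: p_0 = 17·1 + 0 = 17, q_0 = 17·0 + 1 = 1 → 17/1
APPEND 46: p_1 = 46·17 + 1 = 783, q_1 = 46·1 + 0 = 46 → 783/46
APPEND 4: p_2 = 4·783 + 17 = 3149, q_2 = 4·46 + 1 = 185 → 3149/185
APPEND 33: p_3 = 33·3149 + 783 = 104700, q_3 = 33·185 + 46 = 6151 → 104700/6151
APPEND 27: p_4 = 27·104700 + 3149 = 2830049, q_4 = 27·6151 + 185 = 166262 → 2830049/166262
APPEND 42: p_5 = 42·2830049 + 104700 = 118966758, q_5 = 42·166262 + 6151 = 6989155 → 118966758/6989155
APPEND 50: p_6 = 50·118966758 + 2830049 = 5951167949, q_6 = 50·6989155 + 166262 = 349624012 → 5951167949/349624012
APPEND 4: p_7 = 4·5951167949 + 118966758 = 23923638554, q_7 = 4·349624012 + 6989155 = 1405485203 → 23923638554/1405485203
APPEND 14: p_8 = 14·23923638554 + 5951167949 = 340882107705, q_8 = 14·1405485203 + 349624012 = 20026416854 → 340882107705/20026416854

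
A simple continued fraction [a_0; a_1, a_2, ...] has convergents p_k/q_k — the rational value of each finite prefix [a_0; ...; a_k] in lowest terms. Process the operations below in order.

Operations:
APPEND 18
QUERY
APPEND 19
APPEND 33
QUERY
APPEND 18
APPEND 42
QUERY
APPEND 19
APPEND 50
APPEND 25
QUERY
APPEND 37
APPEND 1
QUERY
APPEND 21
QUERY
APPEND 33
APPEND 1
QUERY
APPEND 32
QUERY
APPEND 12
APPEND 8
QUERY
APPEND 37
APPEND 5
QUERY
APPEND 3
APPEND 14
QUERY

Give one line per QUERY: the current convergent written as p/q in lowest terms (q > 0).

18/1
11337/628
8596515/476194
204801193569/11344725109
7790630861837/431552980786
171189077766845/9482820852183
5828219274934567/322847461955008
192160046995073866/10644483423663081
18686150312721641538/1035097671790958921
3487182702082304430863/193168450195847919206
159660646534493922337219/8844216745488820014656

APPEND 18: p_0 = 18·1 + 0 = 18, q_0 = 18·0 + 1 = 1 → 18/1
APPEND 19: p_1 = 19·18 + 1 = 343, q_1 = 19·1 + 0 = 19 → 343/19
APPEND 33: p_2 = 33·343 + 18 = 11337, q_2 = 33·19 + 1 = 628 → 11337/628
APPEND 18: p_3 = 18·11337 + 343 = 204409, q_3 = 18·628 + 19 = 11323 → 204409/11323
APPEND 42: p_4 = 42·204409 + 11337 = 8596515, q_4 = 42·11323 + 628 = 476194 → 8596515/476194
APPEND 19: p_5 = 19·8596515 + 204409 = 163538194, q_5 = 19·476194 + 11323 = 9059009 → 163538194/9059009
APPEND 50: p_6 = 50·163538194 + 8596515 = 8185506215, q_6 = 50·9059009 + 476194 = 453426644 → 8185506215/453426644
APPEND 25: p_7 = 25·8185506215 + 163538194 = 204801193569, q_7 = 25·453426644 + 9059009 = 11344725109 → 204801193569/11344725109
APPEND 37: p_8 = 37·204801193569 + 8185506215 = 7585829668268, q_8 = 37·11344725109 + 453426644 = 420208255677 → 7585829668268/420208255677
APPEND 1: p_9 = 1·7585829668268 + 204801193569 = 7790630861837, q_9 = 1·420208255677 + 11344725109 = 431552980786 → 7790630861837/431552980786
APPEND 21: p_10 = 21·7790630861837 + 7585829668268 = 171189077766845, q_10 = 21·431552980786 + 420208255677 = 9482820852183 → 171189077766845/9482820852183
APPEND 33: p_11 = 33·171189077766845 + 7790630861837 = 5657030197167722, q_11 = 33·9482820852183 + 431552980786 = 313364641102825 → 5657030197167722/313364641102825
APPEND 1: p_12 = 1·5657030197167722 + 171189077766845 = 5828219274934567, q_12 = 1·313364641102825 + 9482820852183 = 322847461955008 → 5828219274934567/322847461955008
APPEND 32: p_13 = 32·5828219274934567 + 5657030197167722 = 192160046995073866, q_13 = 32·322847461955008 + 313364641102825 = 10644483423663081 → 192160046995073866/10644483423663081
APPEND 12: p_14 = 12·192160046995073866 + 5828219274934567 = 2311748783215820959, q_14 = 12·10644483423663081 + 322847461955008 = 128056648545911980 → 2311748783215820959/128056648545911980
APPEND 8: p_15 = 8·2311748783215820959 + 192160046995073866 = 18686150312721641538, q_15 = 8·128056648545911980 + 10644483423663081 = 1035097671790958921 → 18686150312721641538/1035097671790958921
APPEND 37: p_16 = 37·18686150312721641538 + 2311748783215820959 = 693699310353916557865, q_16 = 37·1035097671790958921 + 128056648545911980 = 38426670504811392057 → 693699310353916557865/38426670504811392057
APPEND 5: p_17 = 5·693699310353916557865 + 18686150312721641538 = 3487182702082304430863, q_17 = 5·38426670504811392057 + 1035097671790958921 = 193168450195847919206 → 3487182702082304430863/193168450195847919206
APPEND 3: p_18 = 3·3487182702082304430863 + 693699310353916557865 = 11155247416600829850454, q_18 = 3·193168450195847919206 + 38426670504811392057 = 617932021092355149675 → 11155247416600829850454/617932021092355149675
APPEND 14: p_19 = 14·11155247416600829850454 + 3487182702082304430863 = 159660646534493922337219, q_19 = 14·617932021092355149675 + 193168450195847919206 = 8844216745488820014656 → 159660646534493922337219/8844216745488820014656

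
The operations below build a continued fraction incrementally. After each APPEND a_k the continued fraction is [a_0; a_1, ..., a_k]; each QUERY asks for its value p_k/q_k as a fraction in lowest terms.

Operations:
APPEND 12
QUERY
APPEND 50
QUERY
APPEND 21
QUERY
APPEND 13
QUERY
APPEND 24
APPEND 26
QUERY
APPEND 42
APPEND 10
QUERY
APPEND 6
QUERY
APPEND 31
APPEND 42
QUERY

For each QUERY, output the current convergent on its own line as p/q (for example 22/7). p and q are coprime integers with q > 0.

12/1
601/50
12633/1051
164830/13713
103347208/8597951
43548860098/3623039001
265637711877/22099678111
347954990699847/28948048216675

APPEND 12: p_0 = 12·1 + 0 = 12, q_0 = 12·0 + 1 = 1 → 12/1
APPEND 50: p_1 = 50·12 + 1 = 601, q_1 = 50·1 + 0 = 50 → 601/50
APPEND 21: p_2 = 21·601 + 12 = 12633, q_2 = 21·50 + 1 = 1051 → 12633/1051
APPEND 13: p_3 = 13·12633 + 601 = 164830, q_3 = 13·1051 + 50 = 13713 → 164830/13713
APPEND 24: p_4 = 24·164830 + 12633 = 3968553, q_4 = 24·13713 + 1051 = 330163 → 3968553/330163
APPEND 26: p_5 = 26·3968553 + 164830 = 103347208, q_5 = 26·330163 + 13713 = 8597951 → 103347208/8597951
APPEND 42: p_6 = 42·103347208 + 3968553 = 4344551289, q_6 = 42·8597951 + 330163 = 361444105 → 4344551289/361444105
APPEND 10: p_7 = 10·4344551289 + 103347208 = 43548860098, q_7 = 10·361444105 + 8597951 = 3623039001 → 43548860098/3623039001
APPEND 6: p_8 = 6·43548860098 + 4344551289 = 265637711877, q_8 = 6·3623039001 + 361444105 = 22099678111 → 265637711877/22099678111
APPEND 31: p_9 = 31·265637711877 + 43548860098 = 8278317928285, q_9 = 31·22099678111 + 3623039001 = 688713060442 → 8278317928285/688713060442
APPEND 42: p_10 = 42·8278317928285 + 265637711877 = 347954990699847, q_10 = 42·688713060442 + 22099678111 = 28948048216675 → 347954990699847/28948048216675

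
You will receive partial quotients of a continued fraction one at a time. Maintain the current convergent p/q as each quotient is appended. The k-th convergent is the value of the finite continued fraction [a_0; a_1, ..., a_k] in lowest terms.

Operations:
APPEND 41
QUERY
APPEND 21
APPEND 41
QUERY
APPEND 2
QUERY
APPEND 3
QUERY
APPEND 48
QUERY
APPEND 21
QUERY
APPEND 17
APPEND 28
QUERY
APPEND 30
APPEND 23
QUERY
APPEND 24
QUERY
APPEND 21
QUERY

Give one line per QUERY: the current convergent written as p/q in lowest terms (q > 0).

41/1
35383/862
71628/1745
250267/6097
12084444/294401
254023591/6188518
121507617339/2960166314
84061364747542/2047901404735
2021122312946669/49238544202267
42527629936627591/1036057329652342

APPEND 41: p_0 = 41·1 + 0 = 41, q_0 = 41·0 + 1 = 1 → 41/1
APPEND 21: p_1 = 21·41 + 1 = 862, q_1 = 21·1 + 0 = 21 → 862/21
APPEND 41: p_2 = 41·862 + 41 = 35383, q_2 = 41·21 + 1 = 862 → 35383/862
APPEND 2: p_3 = 2·35383 + 862 = 71628, q_3 = 2·862 + 21 = 1745 → 71628/1745
APPEND 3: p_4 = 3·71628 + 35383 = 250267, q_4 = 3·1745 + 862 = 6097 → 250267/6097
APPEND 48: p_5 = 48·250267 + 71628 = 12084444, q_5 = 48·6097 + 1745 = 294401 → 12084444/294401
APPEND 21: p_6 = 21·12084444 + 250267 = 254023591, q_6 = 21·294401 + 6097 = 6188518 → 254023591/6188518
APPEND 17: p_7 = 17·254023591 + 12084444 = 4330485491, q_7 = 17·6188518 + 294401 = 105499207 → 4330485491/105499207
APPEND 28: p_8 = 28·4330485491 + 254023591 = 121507617339, q_8 = 28·105499207 + 6188518 = 2960166314 → 121507617339/2960166314
APPEND 30: p_9 = 30·121507617339 + 4330485491 = 3649559005661, q_9 = 30·2960166314 + 105499207 = 88910488627 → 3649559005661/88910488627
APPEND 23: p_10 = 23·3649559005661 + 121507617339 = 84061364747542, q_10 = 23·88910488627 + 2960166314 = 2047901404735 → 84061364747542/2047901404735
APPEND 24: p_11 = 24·84061364747542 + 3649559005661 = 2021122312946669, q_11 = 24·2047901404735 + 88910488627 = 49238544202267 → 2021122312946669/49238544202267
APPEND 21: p_12 = 21·2021122312946669 + 84061364747542 = 42527629936627591, q_12 = 21·49238544202267 + 2047901404735 = 1036057329652342 → 42527629936627591/1036057329652342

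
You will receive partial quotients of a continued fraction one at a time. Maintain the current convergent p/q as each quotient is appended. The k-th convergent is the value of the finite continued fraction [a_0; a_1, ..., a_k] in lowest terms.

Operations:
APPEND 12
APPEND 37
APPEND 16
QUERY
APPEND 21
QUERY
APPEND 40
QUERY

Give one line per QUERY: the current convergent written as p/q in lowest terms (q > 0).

7132/593
150217/12490
6015812/500193

APPEND 12: p_0 = 12·1 + 0 = 12, q_0 = 12·0 + 1 = 1 → 12/1
APPEND 37: p_1 = 37·12 + 1 = 445, q_1 = 37·1 + 0 = 37 → 445/37
APPEND 16: p_2 = 16·445 + 12 = 7132, q_2 = 16·37 + 1 = 593 → 7132/593
APPEND 21: p_3 = 21·7132 + 445 = 150217, q_3 = 21·593 + 37 = 12490 → 150217/12490
APPEND 40: p_4 = 40·150217 + 7132 = 6015812, q_4 = 40·12490 + 593 = 500193 → 6015812/500193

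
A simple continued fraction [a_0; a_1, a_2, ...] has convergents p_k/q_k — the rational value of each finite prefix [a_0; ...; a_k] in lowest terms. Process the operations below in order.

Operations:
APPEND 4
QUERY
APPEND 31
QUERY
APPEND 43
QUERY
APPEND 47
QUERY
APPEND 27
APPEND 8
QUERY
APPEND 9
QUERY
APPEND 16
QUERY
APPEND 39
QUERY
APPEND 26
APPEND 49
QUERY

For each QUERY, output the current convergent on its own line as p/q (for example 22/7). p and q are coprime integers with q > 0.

APPEND 4: p_0 = 4·1 + 0 = 4, q_0 = 4·0 + 1 = 1 → 4/1
APPEND 31: p_1 = 31·4 + 1 = 125, q_1 = 31·1 + 0 = 31 → 125/31
APPEND 43: p_2 = 43·125 + 4 = 5379, q_2 = 43·31 + 1 = 1334 → 5379/1334
APPEND 47: p_3 = 47·5379 + 125 = 252938, q_3 = 47·1334 + 31 = 62729 → 252938/62729
APPEND 27: p_4 = 27·252938 + 5379 = 6834705, q_4 = 27·62729 + 1334 = 1695017 → 6834705/1695017
APPEND 8: p_5 = 8·6834705 + 252938 = 54930578, q_5 = 8·1695017 + 62729 = 13622865 → 54930578/13622865
APPEND 9: p_6 = 9·54930578 + 6834705 = 501209907, q_6 = 9·13622865 + 1695017 = 124300802 → 501209907/124300802
APPEND 16: p_7 = 16·501209907 + 54930578 = 8074289090, q_7 = 16·124300802 + 13622865 = 2002435697 → 8074289090/2002435697
APPEND 39: p_8 = 39·8074289090 + 501209907 = 315398484417, q_8 = 39·2002435697 + 124300802 = 78219292985 → 315398484417/78219292985
APPEND 26: p_9 = 26·315398484417 + 8074289090 = 8208434883932, q_9 = 26·78219292985 + 2002435697 = 2035704053307 → 8208434883932/2035704053307
APPEND 49: p_10 = 49·8208434883932 + 315398484417 = 402528707797085, q_10 = 49·2035704053307 + 78219292985 = 99827717905028 → 402528707797085/99827717905028

4/1
125/31
5379/1334
252938/62729
54930578/13622865
501209907/124300802
8074289090/2002435697
315398484417/78219292985
402528707797085/99827717905028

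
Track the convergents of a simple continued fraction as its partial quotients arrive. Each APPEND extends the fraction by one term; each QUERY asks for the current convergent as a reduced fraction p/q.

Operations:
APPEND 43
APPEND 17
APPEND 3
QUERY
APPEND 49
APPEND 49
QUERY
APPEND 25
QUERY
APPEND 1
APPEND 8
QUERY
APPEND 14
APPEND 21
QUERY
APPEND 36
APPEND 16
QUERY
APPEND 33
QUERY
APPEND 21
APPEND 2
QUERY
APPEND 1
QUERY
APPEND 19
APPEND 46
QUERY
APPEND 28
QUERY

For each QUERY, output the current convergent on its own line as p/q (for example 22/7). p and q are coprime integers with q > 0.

APPEND 43: p_0 = 43·1 + 0 = 43, q_0 = 43·0 + 1 = 1 → 43/1
APPEND 17: p_1 = 17·43 + 1 = 732, q_1 = 17·1 + 0 = 17 → 732/17
APPEND 3: p_2 = 3·732 + 43 = 2239, q_2 = 3·17 + 1 = 52 → 2239/52
APPEND 49: p_3 = 49·2239 + 732 = 110443, q_3 = 49·52 + 17 = 2565 → 110443/2565
APPEND 49: p_4 = 49·110443 + 2239 = 5413946, q_4 = 49·2565 + 52 = 125737 → 5413946/125737
APPEND 25: p_5 = 25·5413946 + 110443 = 135459093, q_5 = 25·125737 + 2565 = 3145990 → 135459093/3145990
APPEND 1: p_6 = 1·135459093 + 5413946 = 140873039, q_6 = 1·3145990 + 125737 = 3271727 → 140873039/3271727
APPEND 8: p_7 = 8·140873039 + 135459093 = 1262443405, q_7 = 8·3271727 + 3145990 = 29319806 → 1262443405/29319806
APPEND 14: p_8 = 14·1262443405 + 140873039 = 17815080709, q_8 = 14·29319806 + 3271727 = 413749011 → 17815080709/413749011
APPEND 21: p_9 = 21·17815080709 + 1262443405 = 375379138294, q_9 = 21·413749011 + 29319806 = 8718049037 → 375379138294/8718049037
APPEND 36: p_10 = 36·375379138294 + 17815080709 = 13531464059293, q_10 = 36·8718049037 + 413749011 = 314263514343 → 13531464059293/314263514343
APPEND 16: p_11 = 16·13531464059293 + 375379138294 = 216878804086982, q_11 = 16·314263514343 + 8718049037 = 5036934278525 → 216878804086982/5036934278525
APPEND 33: p_12 = 33·216878804086982 + 13531464059293 = 7170531998929699, q_12 = 33·5036934278525 + 314263514343 = 166533094705668 → 7170531998929699/166533094705668
APPEND 21: p_13 = 21·7170531998929699 + 216878804086982 = 150798050781610661, q_13 = 21·166533094705668 + 5036934278525 = 3502231923097553 → 150798050781610661/3502231923097553
APPEND 2: p_14 = 2·150798050781610661 + 7170531998929699 = 308766633562151021, q_14 = 2·3502231923097553 + 166533094705668 = 7170996940900774 → 308766633562151021/7170996940900774
APPEND 1: p_15 = 1·308766633562151021 + 150798050781610661 = 459564684343761682, q_15 = 1·7170996940900774 + 3502231923097553 = 10673228863998327 → 459564684343761682/10673228863998327
APPEND 19: p_16 = 19·459564684343761682 + 308766633562151021 = 9040495636093622979, q_16 = 19·10673228863998327 + 7170996940900774 = 209962345356868987 → 9040495636093622979/209962345356868987
APPEND 46: p_17 = 46·9040495636093622979 + 459564684343761682 = 416322363944650418716, q_17 = 46·209962345356868987 + 10673228863998327 = 9668941115279971729 → 416322363944650418716/9668941115279971729
APPEND 28: p_18 = 28·416322363944650418716 + 9040495636093622979 = 11666066686086305347027, q_18 = 28·9668941115279971729 + 209962345356868987 = 270940313573196077399 → 11666066686086305347027/270940313573196077399

2239/52
5413946/125737
135459093/3145990
1262443405/29319806
375379138294/8718049037
216878804086982/5036934278525
7170531998929699/166533094705668
308766633562151021/7170996940900774
459564684343761682/10673228863998327
416322363944650418716/9668941115279971729
11666066686086305347027/270940313573196077399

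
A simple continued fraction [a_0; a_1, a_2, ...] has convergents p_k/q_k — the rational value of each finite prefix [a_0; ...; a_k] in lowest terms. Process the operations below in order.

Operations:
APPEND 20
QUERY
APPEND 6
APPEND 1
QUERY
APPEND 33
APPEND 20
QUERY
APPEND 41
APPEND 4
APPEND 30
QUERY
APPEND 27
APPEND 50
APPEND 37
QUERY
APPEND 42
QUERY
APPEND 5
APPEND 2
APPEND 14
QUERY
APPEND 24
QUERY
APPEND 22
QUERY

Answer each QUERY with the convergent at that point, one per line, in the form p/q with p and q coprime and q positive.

APPEND 20: p_0 = 20·1 + 0 = 20, q_0 = 20·0 + 1 = 1 → 20/1
APPEND 6: p_1 = 6·20 + 1 = 121, q_1 = 6·1 + 0 = 6 → 121/6
APPEND 1: p_2 = 1·121 + 20 = 141, q_2 = 1·6 + 1 = 7 → 141/7
APPEND 33: p_3 = 33·141 + 121 = 4774, q_3 = 33·7 + 6 = 237 → 4774/237
APPEND 20: p_4 = 20·4774 + 141 = 95621, q_4 = 20·237 + 7 = 4747 → 95621/4747
APPEND 41: p_5 = 41·95621 + 4774 = 3925235, q_5 = 41·4747 + 237 = 194864 → 3925235/194864
APPEND 4: p_6 = 4·3925235 + 95621 = 15796561, q_6 = 4·194864 + 4747 = 784203 → 15796561/784203
APPEND 30: p_7 = 30·15796561 + 3925235 = 477822065, q_7 = 30·784203 + 194864 = 23720954 → 477822065/23720954
APPEND 27: p_8 = 27·477822065 + 15796561 = 12916992316, q_8 = 27·23720954 + 784203 = 641249961 → 12916992316/641249961
APPEND 50: p_9 = 50·12916992316 + 477822065 = 646327437865, q_9 = 50·641249961 + 23720954 = 32086219004 → 646327437865/32086219004
APPEND 37: p_10 = 37·646327437865 + 12916992316 = 23927032193321, q_10 = 37·32086219004 + 641249961 = 1187831353109 → 23927032193321/1187831353109
APPEND 42: p_11 = 42·23927032193321 + 646327437865 = 1005581679557347, q_11 = 42·1187831353109 + 32086219004 = 49921003049582 → 1005581679557347/49921003049582
APPEND 5: p_12 = 5·1005581679557347 + 23927032193321 = 5051835429980056, q_12 = 5·49921003049582 + 1187831353109 = 250792846601019 → 5051835429980056/250792846601019
APPEND 2: p_13 = 2·5051835429980056 + 1005581679557347 = 11109252539517459, q_13 = 2·250792846601019 + 49921003049582 = 551506696251620 → 11109252539517459/551506696251620
APPEND 14: p_14 = 14·11109252539517459 + 5051835429980056 = 160581370983224482, q_14 = 14·551506696251620 + 250792846601019 = 7971886594123699 → 160581370983224482/7971886594123699
APPEND 24: p_15 = 24·160581370983224482 + 11109252539517459 = 3865062156136905027, q_15 = 24·7971886594123699 + 551506696251620 = 191876784955220396 → 3865062156136905027/191876784955220396
APPEND 22: p_16 = 22·3865062156136905027 + 160581370983224482 = 85191948805995135076, q_16 = 22·191876784955220396 + 7971886594123699 = 4229261155608972411 → 85191948805995135076/4229261155608972411

20/1
141/7
95621/4747
477822065/23720954
23927032193321/1187831353109
1005581679557347/49921003049582
160581370983224482/7971886594123699
3865062156136905027/191876784955220396
85191948805995135076/4229261155608972411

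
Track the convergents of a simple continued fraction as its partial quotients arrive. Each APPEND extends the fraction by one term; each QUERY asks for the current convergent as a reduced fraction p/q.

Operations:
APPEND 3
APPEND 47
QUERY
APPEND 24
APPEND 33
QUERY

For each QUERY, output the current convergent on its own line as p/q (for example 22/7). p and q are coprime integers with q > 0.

APPEND 3: p_0 = 3·1 + 0 = 3, q_0 = 3·0 + 1 = 1 → 3/1
APPEND 47: p_1 = 47·3 + 1 = 142, q_1 = 47·1 + 0 = 47 → 142/47
APPEND 24: p_2 = 24·142 + 3 = 3411, q_2 = 24·47 + 1 = 1129 → 3411/1129
APPEND 33: p_3 = 33·3411 + 142 = 112705, q_3 = 33·1129 + 47 = 37304 → 112705/37304

142/47
112705/37304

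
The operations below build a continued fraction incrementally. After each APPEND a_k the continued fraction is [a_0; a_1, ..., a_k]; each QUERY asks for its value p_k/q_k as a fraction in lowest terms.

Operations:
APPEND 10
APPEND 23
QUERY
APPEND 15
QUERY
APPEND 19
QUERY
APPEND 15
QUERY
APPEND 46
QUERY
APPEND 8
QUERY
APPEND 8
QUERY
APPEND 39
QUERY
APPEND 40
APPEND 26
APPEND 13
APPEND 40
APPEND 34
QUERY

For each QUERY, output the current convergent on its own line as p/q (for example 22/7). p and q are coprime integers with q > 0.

231/23
3475/346
66256/6597
997315/99301
45942746/4574443
368539283/36694845
2994257010/298133203
117144562673/11663889762
2169524634887077861/216015968644685603

APPEND 10: p_0 = 10·1 + 0 = 10, q_0 = 10·0 + 1 = 1 → 10/1
APPEND 23: p_1 = 23·10 + 1 = 231, q_1 = 23·1 + 0 = 23 → 231/23
APPEND 15: p_2 = 15·231 + 10 = 3475, q_2 = 15·23 + 1 = 346 → 3475/346
APPEND 19: p_3 = 19·3475 + 231 = 66256, q_3 = 19·346 + 23 = 6597 → 66256/6597
APPEND 15: p_4 = 15·66256 + 3475 = 997315, q_4 = 15·6597 + 346 = 99301 → 997315/99301
APPEND 46: p_5 = 46·997315 + 66256 = 45942746, q_5 = 46·99301 + 6597 = 4574443 → 45942746/4574443
APPEND 8: p_6 = 8·45942746 + 997315 = 368539283, q_6 = 8·4574443 + 99301 = 36694845 → 368539283/36694845
APPEND 8: p_7 = 8·368539283 + 45942746 = 2994257010, q_7 = 8·36694845 + 4574443 = 298133203 → 2994257010/298133203
APPEND 39: p_8 = 39·2994257010 + 368539283 = 117144562673, q_8 = 39·298133203 + 36694845 = 11663889762 → 117144562673/11663889762
APPEND 40: p_9 = 40·117144562673 + 2994257010 = 4688776763930, q_9 = 40·11663889762 + 298133203 = 466853723683 → 4688776763930/466853723683
APPEND 26: p_10 = 26·4688776763930 + 117144562673 = 122025340424853, q_10 = 26·466853723683 + 11663889762 = 12149860705520 → 122025340424853/12149860705520
APPEND 13: p_11 = 13·122025340424853 + 4688776763930 = 1591018202287019, q_11 = 13·12149860705520 + 466853723683 = 158415042895443 → 1591018202287019/158415042895443
APPEND 40: p_12 = 40·1591018202287019 + 122025340424853 = 63762753431905613, q_12 = 40·158415042895443 + 12149860705520 = 6348751576523240 → 63762753431905613/6348751576523240
APPEND 34: p_13 = 34·63762753431905613 + 1591018202287019 = 2169524634887077861, q_13 = 34·6348751576523240 + 158415042895443 = 216015968644685603 → 2169524634887077861/216015968644685603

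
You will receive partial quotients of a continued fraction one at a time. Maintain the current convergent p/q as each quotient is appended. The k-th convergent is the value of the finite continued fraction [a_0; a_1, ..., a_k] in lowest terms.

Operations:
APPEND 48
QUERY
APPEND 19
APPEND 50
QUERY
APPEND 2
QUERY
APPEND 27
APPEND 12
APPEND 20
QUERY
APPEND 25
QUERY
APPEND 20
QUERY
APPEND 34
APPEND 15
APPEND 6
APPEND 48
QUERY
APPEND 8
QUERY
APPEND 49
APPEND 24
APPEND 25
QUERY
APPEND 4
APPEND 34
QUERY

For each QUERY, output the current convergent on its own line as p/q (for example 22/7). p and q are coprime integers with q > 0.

APPEND 48: p_0 = 48·1 + 0 = 48, q_0 = 48·0 + 1 = 1 → 48/1
APPEND 19: p_1 = 19·48 + 1 = 913, q_1 = 19·1 + 0 = 19 → 913/19
APPEND 50: p_2 = 50·913 + 48 = 45698, q_2 = 50·19 + 1 = 951 → 45698/951
APPEND 2: p_3 = 2·45698 + 913 = 92309, q_3 = 2·951 + 19 = 1921 → 92309/1921
APPEND 27: p_4 = 27·92309 + 45698 = 2538041, q_4 = 27·1921 + 951 = 52818 → 2538041/52818
APPEND 12: p_5 = 12·2538041 + 92309 = 30548801, q_5 = 12·52818 + 1921 = 635737 → 30548801/635737
APPEND 20: p_6 = 20·30548801 + 2538041 = 613514061, q_6 = 20·635737 + 52818 = 12767558 → 613514061/12767558
APPEND 25: p_7 = 25·613514061 + 30548801 = 15368400326, q_7 = 25·12767558 + 635737 = 319824687 → 15368400326/319824687
APPEND 20: p_8 = 20·15368400326 + 613514061 = 307981520581, q_8 = 20·319824687 + 12767558 = 6409261298 → 307981520581/6409261298
APPEND 34: p_9 = 34·307981520581 + 15368400326 = 10486740100080, q_9 = 34·6409261298 + 319824687 = 218234708819 → 10486740100080/218234708819
APPEND 15: p_10 = 15·10486740100080 + 307981520581 = 157609083021781, q_10 = 15·218234708819 + 6409261298 = 3279929893583 → 157609083021781/3279929893583
APPEND 6: p_11 = 6·157609083021781 + 10486740100080 = 956141238230766, q_11 = 6·3279929893583 + 218234708819 = 19897814070317 → 956141238230766/19897814070317
APPEND 48: p_12 = 48·956141238230766 + 157609083021781 = 46052388518098549, q_12 = 48·19897814070317 + 3279929893583 = 958375005268799 → 46052388518098549/958375005268799
APPEND 8: p_13 = 8·46052388518098549 + 956141238230766 = 369375249383019158, q_13 = 8·958375005268799 + 19897814070317 = 7686897856220709 → 369375249383019158/7686897856220709
APPEND 49: p_14 = 49·369375249383019158 + 46052388518098549 = 18145439608286037291, q_14 = 49·7686897856220709 + 958375005268799 = 377616369960083540 → 18145439608286037291/377616369960083540
APPEND 24: p_15 = 24·18145439608286037291 + 369375249383019158 = 435859925848247914142, q_15 = 24·377616369960083540 + 7686897856220709 = 9070479776898225669 → 435859925848247914142/9070479776898225669
APPEND 25: p_16 = 25·435859925848247914142 + 18145439608286037291 = 10914643585814483890841, q_16 = 25·9070479776898225669 + 377616369960083540 = 227139610792415725265 → 10914643585814483890841/227139610792415725265
APPEND 4: p_17 = 4·10914643585814483890841 + 435859925848247914142 = 44094434269106183477506, q_17 = 4·227139610792415725265 + 9070479776898225669 = 917628922946561126729 → 44094434269106183477506/917628922946561126729
APPEND 34: p_18 = 34·44094434269106183477506 + 10914643585814483890841 = 1510125408735424722126045, q_18 = 34·917628922946561126729 + 227139610792415725265 = 31426522990975494034051 → 1510125408735424722126045/31426522990975494034051

48/1
45698/951
92309/1921
613514061/12767558
15368400326/319824687
307981520581/6409261298
46052388518098549/958375005268799
369375249383019158/7686897856220709
10914643585814483890841/227139610792415725265
1510125408735424722126045/31426522990975494034051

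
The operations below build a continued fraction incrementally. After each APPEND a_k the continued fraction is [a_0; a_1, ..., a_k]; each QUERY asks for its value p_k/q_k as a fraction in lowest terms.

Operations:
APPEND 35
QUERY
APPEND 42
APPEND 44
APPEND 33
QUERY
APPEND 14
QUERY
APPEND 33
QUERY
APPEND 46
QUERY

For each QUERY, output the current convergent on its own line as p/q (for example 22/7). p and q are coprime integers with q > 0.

35/1
2138518/61059
30004011/856675
992270881/28331334
45674464537/1304098039

APPEND 35: p_0 = 35·1 + 0 = 35, q_0 = 35·0 + 1 = 1 → 35/1
APPEND 42: p_1 = 42·35 + 1 = 1471, q_1 = 42·1 + 0 = 42 → 1471/42
APPEND 44: p_2 = 44·1471 + 35 = 64759, q_2 = 44·42 + 1 = 1849 → 64759/1849
APPEND 33: p_3 = 33·64759 + 1471 = 2138518, q_3 = 33·1849 + 42 = 61059 → 2138518/61059
APPEND 14: p_4 = 14·2138518 + 64759 = 30004011, q_4 = 14·61059 + 1849 = 856675 → 30004011/856675
APPEND 33: p_5 = 33·30004011 + 2138518 = 992270881, q_5 = 33·856675 + 61059 = 28331334 → 992270881/28331334
APPEND 46: p_6 = 46·992270881 + 30004011 = 45674464537, q_6 = 46·28331334 + 856675 = 1304098039 → 45674464537/1304098039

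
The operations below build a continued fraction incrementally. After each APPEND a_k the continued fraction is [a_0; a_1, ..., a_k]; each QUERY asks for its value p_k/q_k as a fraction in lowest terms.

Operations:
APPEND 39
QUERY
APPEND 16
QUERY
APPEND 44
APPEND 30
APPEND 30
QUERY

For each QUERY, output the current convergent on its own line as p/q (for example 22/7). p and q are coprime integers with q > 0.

39/1
625/16
24831389/635685

APPEND 39: p_0 = 39·1 + 0 = 39, q_0 = 39·0 + 1 = 1 → 39/1
APPEND 16: p_1 = 16·39 + 1 = 625, q_1 = 16·1 + 0 = 16 → 625/16
APPEND 44: p_2 = 44·625 + 39 = 27539, q_2 = 44·16 + 1 = 705 → 27539/705
APPEND 30: p_3 = 30·27539 + 625 = 826795, q_3 = 30·705 + 16 = 21166 → 826795/21166
APPEND 30: p_4 = 30·826795 + 27539 = 24831389, q_4 = 30·21166 + 705 = 635685 → 24831389/635685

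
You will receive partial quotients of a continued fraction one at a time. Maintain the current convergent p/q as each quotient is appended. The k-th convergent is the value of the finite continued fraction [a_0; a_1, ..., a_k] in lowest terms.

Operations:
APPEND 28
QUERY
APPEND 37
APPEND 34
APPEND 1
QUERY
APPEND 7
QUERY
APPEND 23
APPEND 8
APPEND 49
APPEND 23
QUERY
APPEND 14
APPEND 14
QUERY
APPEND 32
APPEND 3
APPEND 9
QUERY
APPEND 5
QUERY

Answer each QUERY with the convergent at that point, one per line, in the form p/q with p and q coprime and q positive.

APPEND 28: p_0 = 28·1 + 0 = 28, q_0 = 28·0 + 1 = 1 → 28/1
APPEND 37: p_1 = 37·28 + 1 = 1037, q_1 = 37·1 + 0 = 37 → 1037/37
APPEND 34: p_2 = 34·1037 + 28 = 35286, q_2 = 34·37 + 1 = 1259 → 35286/1259
APPEND 1: p_3 = 1·35286 + 1037 = 36323, q_3 = 1·1259 + 37 = 1296 → 36323/1296
APPEND 7: p_4 = 7·36323 + 35286 = 289547, q_4 = 7·1296 + 1259 = 10331 → 289547/10331
APPEND 23: p_5 = 23·289547 + 36323 = 6695904, q_5 = 23·10331 + 1296 = 238909 → 6695904/238909
APPEND 8: p_6 = 8·6695904 + 289547 = 53856779, q_6 = 8·238909 + 10331 = 1921603 → 53856779/1921603
APPEND 49: p_7 = 49·53856779 + 6695904 = 2645678075, q_7 = 49·1921603 + 238909 = 94397456 → 2645678075/94397456
APPEND 23: p_8 = 23·2645678075 + 53856779 = 60904452504, q_8 = 23·94397456 + 1921603 = 2173063091 → 60904452504/2173063091
APPEND 14: p_9 = 14·60904452504 + 2645678075 = 855308013131, q_9 = 14·2173063091 + 94397456 = 30517280730 → 855308013131/30517280730
APPEND 14: p_10 = 14·855308013131 + 60904452504 = 12035216636338, q_10 = 14·30517280730 + 2173063091 = 429414993311 → 12035216636338/429414993311
APPEND 32: p_11 = 32·12035216636338 + 855308013131 = 385982240375947, q_11 = 32·429414993311 + 30517280730 = 13771797066682 → 385982240375947/13771797066682
APPEND 3: p_12 = 3·385982240375947 + 12035216636338 = 1169981937764179, q_12 = 3·13771797066682 + 429414993311 = 41744806193357 → 1169981937764179/41744806193357
APPEND 9: p_13 = 9·1169981937764179 + 385982240375947 = 10915819680253558, q_13 = 9·41744806193357 + 13771797066682 = 389475052806895 → 10915819680253558/389475052806895
APPEND 5: p_14 = 5·10915819680253558 + 1169981937764179 = 55749080339031969, q_14 = 5·389475052806895 + 41744806193357 = 1989120070227832 → 55749080339031969/1989120070227832

28/1
36323/1296
289547/10331
60904452504/2173063091
12035216636338/429414993311
10915819680253558/389475052806895
55749080339031969/1989120070227832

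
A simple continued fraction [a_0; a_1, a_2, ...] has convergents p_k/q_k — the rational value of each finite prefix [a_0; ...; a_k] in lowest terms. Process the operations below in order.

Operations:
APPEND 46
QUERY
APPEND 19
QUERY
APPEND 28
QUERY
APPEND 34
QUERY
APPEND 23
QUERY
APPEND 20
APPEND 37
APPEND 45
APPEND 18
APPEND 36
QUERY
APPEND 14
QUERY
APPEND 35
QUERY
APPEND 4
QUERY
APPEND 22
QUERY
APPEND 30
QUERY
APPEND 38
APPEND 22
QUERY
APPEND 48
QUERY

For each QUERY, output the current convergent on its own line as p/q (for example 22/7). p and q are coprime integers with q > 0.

46/1
875/19
24546/533
835439/18141
19239643/417776
418030671536197/9077256882142
5864023494534706/127333354337849
205658852980250907/4465744658706857
828499435415538334/17990311989165277
18432646432122094255/400252608420342951
553807892399078365984/12025568564599453807
463942724159535278402218/10074206445954990381381
22290313892215290463308111/484019281263902737893905

APPEND 46: p_0 = 46·1 + 0 = 46, q_0 = 46·0 + 1 = 1 → 46/1
APPEND 19: p_1 = 19·46 + 1 = 875, q_1 = 19·1 + 0 = 19 → 875/19
APPEND 28: p_2 = 28·875 + 46 = 24546, q_2 = 28·19 + 1 = 533 → 24546/533
APPEND 34: p_3 = 34·24546 + 875 = 835439, q_3 = 34·533 + 19 = 18141 → 835439/18141
APPEND 23: p_4 = 23·835439 + 24546 = 19239643, q_4 = 23·18141 + 533 = 417776 → 19239643/417776
APPEND 20: p_5 = 20·19239643 + 835439 = 385628299, q_5 = 20·417776 + 18141 = 8373661 → 385628299/8373661
APPEND 37: p_6 = 37·385628299 + 19239643 = 14287486706, q_6 = 37·8373661 + 417776 = 310243233 → 14287486706/310243233
APPEND 45: p_7 = 45·14287486706 + 385628299 = 643322530069, q_7 = 45·310243233 + 8373661 = 13969319146 → 643322530069/13969319146
APPEND 18: p_8 = 18·643322530069 + 14287486706 = 11594093027948, q_8 = 18·13969319146 + 310243233 = 251757987861 → 11594093027948/251757987861
APPEND 36: p_9 = 36·11594093027948 + 643322530069 = 418030671536197, q_9 = 36·251757987861 + 13969319146 = 9077256882142 → 418030671536197/9077256882142
APPEND 14: p_10 = 14·418030671536197 + 11594093027948 = 5864023494534706, q_10 = 14·9077256882142 + 251757987861 = 127333354337849 → 5864023494534706/127333354337849
APPEND 35: p_11 = 35·5864023494534706 + 418030671536197 = 205658852980250907, q_11 = 35·127333354337849 + 9077256882142 = 4465744658706857 → 205658852980250907/4465744658706857
APPEND 4: p_12 = 4·205658852980250907 + 5864023494534706 = 828499435415538334, q_12 = 4·4465744658706857 + 127333354337849 = 17990311989165277 → 828499435415538334/17990311989165277
APPEND 22: p_13 = 22·828499435415538334 + 205658852980250907 = 18432646432122094255, q_13 = 22·17990311989165277 + 4465744658706857 = 400252608420342951 → 18432646432122094255/400252608420342951
APPEND 30: p_14 = 30·18432646432122094255 + 828499435415538334 = 553807892399078365984, q_14 = 30·400252608420342951 + 17990311989165277 = 12025568564599453807 → 553807892399078365984/12025568564599453807
APPEND 38: p_15 = 38·553807892399078365984 + 18432646432122094255 = 21063132557597100001647, q_15 = 38·12025568564599453807 + 400252608420342951 = 457371858063199587617 → 21063132557597100001647/457371858063199587617
APPEND 22: p_16 = 22·21063132557597100001647 + 553807892399078365984 = 463942724159535278402218, q_16 = 22·457371858063199587617 + 12025568564599453807 = 10074206445954990381381 → 463942724159535278402218/10074206445954990381381
APPEND 48: p_17 = 48·463942724159535278402218 + 21063132557597100001647 = 22290313892215290463308111, q_17 = 48·10074206445954990381381 + 457371858063199587617 = 484019281263902737893905 → 22290313892215290463308111/484019281263902737893905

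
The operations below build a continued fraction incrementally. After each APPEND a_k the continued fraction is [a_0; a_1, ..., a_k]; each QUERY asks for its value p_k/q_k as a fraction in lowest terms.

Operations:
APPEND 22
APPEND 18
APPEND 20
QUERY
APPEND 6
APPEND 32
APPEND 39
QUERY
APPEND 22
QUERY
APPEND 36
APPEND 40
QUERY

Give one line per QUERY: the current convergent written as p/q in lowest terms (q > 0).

APPEND 22: p_0 = 22·1 + 0 = 22, q_0 = 22·0 + 1 = 1 → 22/1
APPEND 18: p_1 = 18·22 + 1 = 397, q_1 = 18·1 + 0 = 18 → 397/18
APPEND 20: p_2 = 20·397 + 22 = 7962, q_2 = 20·18 + 1 = 361 → 7962/361
APPEND 6: p_3 = 6·7962 + 397 = 48169, q_3 = 6·361 + 18 = 2184 → 48169/2184
APPEND 32: p_4 = 32·48169 + 7962 = 1549370, q_4 = 32·2184 + 361 = 70249 → 1549370/70249
APPEND 39: p_5 = 39·1549370 + 48169 = 60473599, q_5 = 39·70249 + 2184 = 2741895 → 60473599/2741895
APPEND 22: p_6 = 22·60473599 + 1549370 = 1331968548, q_6 = 22·2741895 + 70249 = 60391939 → 1331968548/60391939
APPEND 36: p_7 = 36·1331968548 + 60473599 = 48011341327, q_7 = 36·60391939 + 2741895 = 2176851699 → 48011341327/2176851699
APPEND 40: p_8 = 40·48011341327 + 1331968548 = 1921785621628, q_8 = 40·2176851699 + 60391939 = 87134459899 → 1921785621628/87134459899

7962/361
60473599/2741895
1331968548/60391939
1921785621628/87134459899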